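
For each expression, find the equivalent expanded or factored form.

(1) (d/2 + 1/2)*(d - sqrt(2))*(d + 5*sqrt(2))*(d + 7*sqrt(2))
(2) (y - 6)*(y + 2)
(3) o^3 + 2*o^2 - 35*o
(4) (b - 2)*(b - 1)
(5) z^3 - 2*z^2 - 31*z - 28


(1) = d^4/2 + d^3/2 + 11*sqrt(2)*d^3/2 + 11*sqrt(2)*d^2/2 + 23*d^2 - 35*sqrt(2)*d + 23*d - 35*sqrt(2)
(2) = y^2 - 4*y - 12
(3) = o*(o - 5)*(o + 7)
(4) = b^2 - 3*b + 2
(5) = (z - 7)*(z + 1)*(z + 4)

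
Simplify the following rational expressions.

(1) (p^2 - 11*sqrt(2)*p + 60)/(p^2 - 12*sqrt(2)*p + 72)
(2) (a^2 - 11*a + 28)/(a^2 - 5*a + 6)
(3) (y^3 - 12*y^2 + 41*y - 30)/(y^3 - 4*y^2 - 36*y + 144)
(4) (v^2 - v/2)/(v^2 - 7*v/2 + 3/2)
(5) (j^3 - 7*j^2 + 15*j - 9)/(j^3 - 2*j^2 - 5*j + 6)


(1) = (p - 5*sqrt(2))/(p - 6*sqrt(2))
(2) = (a^2 - 11*a + 28)/(a^2 - 5*a + 6)
(3) = (y^2 - 6*y + 5)/(y^2 + 2*y - 24)
(4) = v/(v - 3)
(5) = (j - 3)/(j + 2)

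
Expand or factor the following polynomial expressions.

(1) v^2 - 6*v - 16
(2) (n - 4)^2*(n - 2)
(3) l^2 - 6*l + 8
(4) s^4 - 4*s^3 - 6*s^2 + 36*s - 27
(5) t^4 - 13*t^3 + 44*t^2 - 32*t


(1) = (v - 8)*(v + 2)
(2) = n^3 - 10*n^2 + 32*n - 32
(3) = (l - 4)*(l - 2)
(4) = (s - 3)^2*(s - 1)*(s + 3)
(5) = t*(t - 8)*(t - 4)*(t - 1)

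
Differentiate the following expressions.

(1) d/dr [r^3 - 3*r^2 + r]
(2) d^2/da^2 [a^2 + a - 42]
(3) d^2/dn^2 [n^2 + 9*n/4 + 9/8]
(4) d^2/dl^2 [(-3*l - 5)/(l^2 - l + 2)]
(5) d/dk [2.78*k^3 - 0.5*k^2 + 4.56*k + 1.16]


(1) = 3*r^2 - 6*r + 1
(2) = 2
(3) = 2
(4) = 2*(-(2*l - 1)^2*(3*l + 5) + (9*l + 2)*(l^2 - l + 2))/(l^2 - l + 2)^3
(5) = 8.34*k^2 - 1.0*k + 4.56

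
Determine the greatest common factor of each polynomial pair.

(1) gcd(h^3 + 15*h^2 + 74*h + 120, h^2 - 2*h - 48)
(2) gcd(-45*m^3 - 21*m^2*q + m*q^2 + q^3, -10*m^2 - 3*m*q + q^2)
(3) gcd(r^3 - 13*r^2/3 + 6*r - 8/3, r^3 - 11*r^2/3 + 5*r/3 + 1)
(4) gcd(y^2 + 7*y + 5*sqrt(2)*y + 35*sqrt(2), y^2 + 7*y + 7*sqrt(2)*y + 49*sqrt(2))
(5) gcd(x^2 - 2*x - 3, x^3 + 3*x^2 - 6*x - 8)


(1) = h + 6
(2) = -5*m + q
(3) = r - 1
(4) = y + 7
(5) = x + 1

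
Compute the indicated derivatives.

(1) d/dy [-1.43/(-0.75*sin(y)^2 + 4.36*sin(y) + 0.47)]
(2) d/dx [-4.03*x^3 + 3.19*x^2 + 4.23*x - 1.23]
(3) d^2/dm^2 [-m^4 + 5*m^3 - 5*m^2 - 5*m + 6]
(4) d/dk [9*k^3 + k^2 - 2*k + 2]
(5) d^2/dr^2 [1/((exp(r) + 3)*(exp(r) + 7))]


(1) = (6.2348 - 2.145*sin(y))*cos(y)/(-0.75*sin(y)^2 + 4.36*sin(y) + 0.47)^2
(2) = -12.09*x^2 + 6.38*x + 4.23
(3) = -12*m^2 + 30*m - 10
(4) = 27*k^2 + 2*k - 2
(5) = (4*exp(3*r) + 30*exp(2*r) + 16*exp(r) - 210)*exp(r)/(exp(6*r) + 30*exp(5*r) + 363*exp(4*r) + 2260*exp(3*r) + 7623*exp(2*r) + 13230*exp(r) + 9261)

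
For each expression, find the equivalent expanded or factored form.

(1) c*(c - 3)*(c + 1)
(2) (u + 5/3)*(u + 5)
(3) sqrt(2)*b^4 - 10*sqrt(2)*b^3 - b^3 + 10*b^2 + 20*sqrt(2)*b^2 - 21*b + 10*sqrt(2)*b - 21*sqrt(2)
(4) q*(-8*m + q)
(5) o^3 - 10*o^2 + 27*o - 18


(1) = c^3 - 2*c^2 - 3*c
(2) = u^2 + 20*u/3 + 25/3
(3) = (b - 7)*(b - 3)*(b - sqrt(2))*(sqrt(2)*b + 1)
(4) = -8*m*q + q^2
(5) = (o - 6)*(o - 3)*(o - 1)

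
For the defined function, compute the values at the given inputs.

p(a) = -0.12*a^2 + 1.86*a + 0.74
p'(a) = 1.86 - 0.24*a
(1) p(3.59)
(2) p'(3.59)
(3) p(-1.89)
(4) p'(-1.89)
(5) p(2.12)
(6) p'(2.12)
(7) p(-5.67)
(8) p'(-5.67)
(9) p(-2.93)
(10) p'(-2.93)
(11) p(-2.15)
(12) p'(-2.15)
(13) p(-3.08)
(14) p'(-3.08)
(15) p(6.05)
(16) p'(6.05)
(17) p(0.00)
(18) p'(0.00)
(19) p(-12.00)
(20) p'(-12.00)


(1) = 5.87
(2) = 1.00
(3) = -3.20
(4) = 2.31
(5) = 4.14
(6) = 1.35
(7) = -13.66
(8) = 3.22
(9) = -5.74
(10) = 2.56
(11) = -3.81
(12) = 2.38
(13) = -6.13
(14) = 2.60
(15) = 7.60
(16) = 0.41
(17) = 0.74
(18) = 1.86
(19) = -38.86
(20) = 4.74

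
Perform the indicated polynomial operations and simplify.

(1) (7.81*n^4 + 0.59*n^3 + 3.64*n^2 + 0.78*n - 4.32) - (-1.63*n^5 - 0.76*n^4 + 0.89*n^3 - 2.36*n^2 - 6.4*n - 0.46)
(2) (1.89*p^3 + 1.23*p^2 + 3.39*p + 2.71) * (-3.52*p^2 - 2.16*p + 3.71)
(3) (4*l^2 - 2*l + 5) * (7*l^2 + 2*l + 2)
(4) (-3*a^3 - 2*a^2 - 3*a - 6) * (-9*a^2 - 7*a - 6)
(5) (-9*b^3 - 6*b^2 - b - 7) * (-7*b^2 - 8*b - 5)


(1) = 1.63*n^5 + 8.57*n^4 - 0.3*n^3 + 6.0*n^2 + 7.18*n - 3.86
(2) = -6.6528*p^5 - 8.412*p^4 - 7.5777*p^3 - 12.2983*p^2 + 6.7233*p + 10.0541
(3) = 28*l^4 - 6*l^3 + 39*l^2 + 6*l + 10
(4) = 27*a^5 + 39*a^4 + 59*a^3 + 87*a^2 + 60*a + 36
(5) = 63*b^5 + 114*b^4 + 100*b^3 + 87*b^2 + 61*b + 35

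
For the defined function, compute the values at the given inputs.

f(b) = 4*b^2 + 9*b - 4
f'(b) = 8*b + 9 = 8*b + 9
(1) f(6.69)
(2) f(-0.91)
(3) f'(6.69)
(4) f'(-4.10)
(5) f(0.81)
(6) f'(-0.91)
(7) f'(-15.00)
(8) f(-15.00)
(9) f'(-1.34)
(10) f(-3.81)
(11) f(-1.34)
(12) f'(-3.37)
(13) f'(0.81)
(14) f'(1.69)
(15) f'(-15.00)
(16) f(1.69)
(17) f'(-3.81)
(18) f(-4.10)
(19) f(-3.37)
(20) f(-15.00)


(1) = 235.23
(2) = -8.88
(3) = 62.52
(4) = -23.80
(5) = 5.91
(6) = 1.72
(7) = -111.00
(8) = 761.00
(9) = -1.72
(10) = 19.77
(11) = -8.88
(12) = -17.96
(13) = 15.48
(14) = 22.52
(15) = -111.00
(16) = 22.63
(17) = -21.48
(18) = 26.34
(19) = 11.10
(20) = 761.00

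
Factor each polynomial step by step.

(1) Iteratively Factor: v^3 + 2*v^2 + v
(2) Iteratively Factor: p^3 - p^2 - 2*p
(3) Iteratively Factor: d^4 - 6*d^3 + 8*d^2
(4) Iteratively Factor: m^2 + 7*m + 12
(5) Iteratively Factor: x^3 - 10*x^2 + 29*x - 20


(1) = (v + 1)*(v^2 + v) = (v + 1)^2*(v)
(2) = (p + 1)*(p^2 - 2*p) = (p - 2)*(p + 1)*(p)
(3) = (d)*(d^3 - 6*d^2 + 8*d) = d^2*(d^2 - 6*d + 8) = d^2*(d - 4)*(d - 2)
(4) = (m + 4)*(m + 3)
(5) = (x - 5)*(x^2 - 5*x + 4) = (x - 5)*(x - 1)*(x - 4)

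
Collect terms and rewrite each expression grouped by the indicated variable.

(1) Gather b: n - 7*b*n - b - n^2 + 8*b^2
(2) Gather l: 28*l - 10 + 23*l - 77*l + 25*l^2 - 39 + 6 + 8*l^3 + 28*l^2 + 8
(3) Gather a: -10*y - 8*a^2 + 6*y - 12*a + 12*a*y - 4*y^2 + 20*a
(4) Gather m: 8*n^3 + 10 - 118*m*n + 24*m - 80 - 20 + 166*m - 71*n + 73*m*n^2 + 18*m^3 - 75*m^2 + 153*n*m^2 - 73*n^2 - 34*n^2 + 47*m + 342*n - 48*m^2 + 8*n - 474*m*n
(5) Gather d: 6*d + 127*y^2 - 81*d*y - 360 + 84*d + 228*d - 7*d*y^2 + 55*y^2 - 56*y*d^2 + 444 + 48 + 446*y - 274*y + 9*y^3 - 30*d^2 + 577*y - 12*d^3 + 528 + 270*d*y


(1) = 8*b^2 + b*(-7*n - 1) - n^2 + n
(2) = 8*l^3 + 53*l^2 - 26*l - 35
(3) = -8*a^2 + a*(12*y + 8) - 4*y^2 - 4*y
(4) = 18*m^3 + m^2*(153*n - 123) + m*(73*n^2 - 592*n + 237) + 8*n^3 - 107*n^2 + 279*n - 90
(5) = -12*d^3 + d^2*(-56*y - 30) + d*(-7*y^2 + 189*y + 318) + 9*y^3 + 182*y^2 + 749*y + 660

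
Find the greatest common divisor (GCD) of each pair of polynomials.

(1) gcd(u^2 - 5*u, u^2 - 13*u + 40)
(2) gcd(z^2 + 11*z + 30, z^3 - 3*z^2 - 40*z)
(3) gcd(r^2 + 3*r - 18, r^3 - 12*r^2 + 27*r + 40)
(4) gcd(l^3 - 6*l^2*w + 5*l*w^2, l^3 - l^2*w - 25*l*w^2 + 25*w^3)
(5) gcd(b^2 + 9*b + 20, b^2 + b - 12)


(1) = u - 5
(2) = z + 5
(3) = 1
(4) = gcd(l*(l - 5*w)*(l - w), (l - 5*w)*(l - w)*(l + 5*w)) = l^2 - 6*l*w + 5*w^2
(5) = gcd((b + 4)*(b + 5), (b - 3)*(b + 4)) = b + 4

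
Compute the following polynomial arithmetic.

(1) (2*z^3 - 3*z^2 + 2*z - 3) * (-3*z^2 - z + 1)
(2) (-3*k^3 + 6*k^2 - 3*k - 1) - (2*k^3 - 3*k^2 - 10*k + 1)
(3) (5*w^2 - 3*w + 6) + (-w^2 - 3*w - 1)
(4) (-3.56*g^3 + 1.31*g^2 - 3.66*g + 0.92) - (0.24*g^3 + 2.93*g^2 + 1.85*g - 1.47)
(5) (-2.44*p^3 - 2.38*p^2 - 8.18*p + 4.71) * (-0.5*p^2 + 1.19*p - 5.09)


(1) = -6*z^5 + 7*z^4 - z^3 + 4*z^2 + 5*z - 3
(2) = -5*k^3 + 9*k^2 + 7*k - 2
(3) = 4*w^2 - 6*w + 5
(4) = -3.8*g^3 - 1.62*g^2 - 5.51*g + 2.39
(5) = 1.22*p^5 - 1.7136*p^4 + 13.6774*p^3 + 0.025*p^2 + 47.2411*p - 23.9739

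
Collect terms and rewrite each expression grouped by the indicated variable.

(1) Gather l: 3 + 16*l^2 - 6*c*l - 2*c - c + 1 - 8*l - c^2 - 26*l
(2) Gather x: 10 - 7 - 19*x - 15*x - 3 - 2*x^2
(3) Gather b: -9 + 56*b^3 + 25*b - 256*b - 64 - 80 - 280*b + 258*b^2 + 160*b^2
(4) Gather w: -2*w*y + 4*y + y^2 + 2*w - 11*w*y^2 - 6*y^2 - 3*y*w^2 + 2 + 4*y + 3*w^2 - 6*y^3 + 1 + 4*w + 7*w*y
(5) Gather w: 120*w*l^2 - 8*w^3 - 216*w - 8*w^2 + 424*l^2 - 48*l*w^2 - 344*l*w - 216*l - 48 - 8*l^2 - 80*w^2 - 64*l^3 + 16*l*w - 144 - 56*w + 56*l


(1) = -c^2 - 3*c + 16*l^2 + l*(-6*c - 34) + 4
(2) = -2*x^2 - 34*x
(3) = 56*b^3 + 418*b^2 - 511*b - 153
(4) = w^2*(3 - 3*y) + w*(-11*y^2 + 5*y + 6) - 6*y^3 - 5*y^2 + 8*y + 3
(5) = -64*l^3 + 416*l^2 - 160*l - 8*w^3 + w^2*(-48*l - 88) + w*(120*l^2 - 328*l - 272) - 192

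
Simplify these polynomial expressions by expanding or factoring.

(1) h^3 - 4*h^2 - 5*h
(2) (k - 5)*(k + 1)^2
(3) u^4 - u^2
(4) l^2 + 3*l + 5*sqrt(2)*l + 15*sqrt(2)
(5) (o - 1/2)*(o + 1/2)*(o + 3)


(1) = h*(h - 5)*(h + 1)
(2) = k^3 - 3*k^2 - 9*k - 5
(3) = u^2*(u - 1)*(u + 1)
(4) = (l + 3)*(l + 5*sqrt(2))
(5) = o^3 + 3*o^2 - o/4 - 3/4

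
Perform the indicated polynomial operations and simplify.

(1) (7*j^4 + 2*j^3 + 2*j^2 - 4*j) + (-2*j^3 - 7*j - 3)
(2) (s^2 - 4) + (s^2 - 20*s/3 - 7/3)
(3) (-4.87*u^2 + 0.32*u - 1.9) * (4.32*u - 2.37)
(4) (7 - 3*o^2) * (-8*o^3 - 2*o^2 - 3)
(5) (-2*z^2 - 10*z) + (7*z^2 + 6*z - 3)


(1) = 7*j^4 + 2*j^2 - 11*j - 3
(2) = 2*s^2 - 20*s/3 - 19/3
(3) = -21.0384*u^3 + 12.9243*u^2 - 8.9664*u + 4.503
(4) = 24*o^5 + 6*o^4 - 56*o^3 - 5*o^2 - 21
(5) = 5*z^2 - 4*z - 3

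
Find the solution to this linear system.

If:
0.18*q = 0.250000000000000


Then:
q = 1.39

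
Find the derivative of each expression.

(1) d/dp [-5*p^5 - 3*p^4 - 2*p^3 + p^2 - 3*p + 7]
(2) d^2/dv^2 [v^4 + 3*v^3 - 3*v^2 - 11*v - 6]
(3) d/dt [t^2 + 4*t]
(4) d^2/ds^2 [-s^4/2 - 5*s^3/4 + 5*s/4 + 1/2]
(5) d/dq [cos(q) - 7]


(1) = -25*p^4 - 12*p^3 - 6*p^2 + 2*p - 3
(2) = 12*v^2 + 18*v - 6
(3) = 2*t + 4
(4) = 3*s*(-4*s - 5)/2
(5) = -sin(q)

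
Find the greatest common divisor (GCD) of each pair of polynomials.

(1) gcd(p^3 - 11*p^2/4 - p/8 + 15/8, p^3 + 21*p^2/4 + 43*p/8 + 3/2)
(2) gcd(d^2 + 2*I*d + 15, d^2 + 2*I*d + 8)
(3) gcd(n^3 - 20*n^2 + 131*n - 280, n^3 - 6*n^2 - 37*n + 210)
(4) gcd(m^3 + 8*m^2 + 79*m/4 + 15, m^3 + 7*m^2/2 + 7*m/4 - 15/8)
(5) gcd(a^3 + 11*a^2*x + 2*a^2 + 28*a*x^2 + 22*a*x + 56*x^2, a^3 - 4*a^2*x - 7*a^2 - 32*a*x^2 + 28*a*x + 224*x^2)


(1) = gcd((p - 5/2)*(p - 1)*(p + 3/4), (p + 1/2)*(p + 3/4)*(p + 4)) = p + 3/4
(2) = 1
(3) = n^2 - 12*n + 35
(4) = gcd((m + 3/2)*(m + 5/2)*(m + 4), (m - 1/2)*(m + 3/2)*(m + 5/2)) = m^2 + 4*m + 15/4
(5) = a + 4*x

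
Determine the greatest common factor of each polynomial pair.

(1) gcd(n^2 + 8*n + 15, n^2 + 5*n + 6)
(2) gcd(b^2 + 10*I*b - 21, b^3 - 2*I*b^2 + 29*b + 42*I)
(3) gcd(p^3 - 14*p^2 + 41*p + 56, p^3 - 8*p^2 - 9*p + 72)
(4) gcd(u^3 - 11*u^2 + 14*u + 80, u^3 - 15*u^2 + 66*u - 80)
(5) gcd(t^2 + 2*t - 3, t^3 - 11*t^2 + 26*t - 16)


(1) = n + 3
(2) = gcd((b + 3*I)*(b + 7*I), (b - 7*I)*(b + 2*I)*(b + 3*I)) = b + 3*I
(3) = gcd((p - 8)*(p - 7)*(p + 1), (p - 8)*(p - 3)*(p + 3)) = p - 8
(4) = u^2 - 13*u + 40
(5) = gcd((t - 1)*(t + 3), (t - 8)*(t - 2)*(t - 1)) = t - 1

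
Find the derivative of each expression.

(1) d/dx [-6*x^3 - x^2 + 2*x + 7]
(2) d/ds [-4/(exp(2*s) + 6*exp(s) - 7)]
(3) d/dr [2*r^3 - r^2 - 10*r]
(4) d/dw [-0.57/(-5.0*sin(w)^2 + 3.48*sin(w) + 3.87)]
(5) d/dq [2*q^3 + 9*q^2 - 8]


(1) = -18*x^2 - 2*x + 2
(2) = 8*(exp(s) + 3)*exp(s)/(exp(2*s) + 6*exp(s) - 7)^2
(3) = 6*r^2 - 2*r - 10
(4) = (1.9836 - 5.7*sin(w))*cos(w)/(-5.0*sin(w)^2 + 3.48*sin(w) + 3.87)^2
(5) = 6*q*(q + 3)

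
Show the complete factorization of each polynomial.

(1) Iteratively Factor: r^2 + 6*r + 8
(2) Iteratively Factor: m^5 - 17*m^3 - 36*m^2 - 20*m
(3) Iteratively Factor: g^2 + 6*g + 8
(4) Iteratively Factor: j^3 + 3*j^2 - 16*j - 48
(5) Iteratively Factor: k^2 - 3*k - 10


(1) = (r + 4)*(r + 2)
(2) = (m + 1)*(m^4 - m^3 - 16*m^2 - 20*m) = m*(m + 1)*(m^3 - m^2 - 16*m - 20) = m*(m + 1)*(m + 2)*(m^2 - 3*m - 10) = m*(m + 1)*(m + 2)^2*(m - 5)
(3) = (g + 2)*(g + 4)
(4) = (j - 4)*(j^2 + 7*j + 12) = (j - 4)*(j + 4)*(j + 3)
(5) = (k + 2)*(k - 5)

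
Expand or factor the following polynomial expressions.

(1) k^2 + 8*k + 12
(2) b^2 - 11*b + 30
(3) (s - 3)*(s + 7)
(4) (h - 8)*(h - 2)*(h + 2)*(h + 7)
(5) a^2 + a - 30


(1) = (k + 2)*(k + 6)
(2) = (b - 6)*(b - 5)
(3) = s^2 + 4*s - 21
(4) = h^4 - h^3 - 60*h^2 + 4*h + 224
(5) = (a - 5)*(a + 6)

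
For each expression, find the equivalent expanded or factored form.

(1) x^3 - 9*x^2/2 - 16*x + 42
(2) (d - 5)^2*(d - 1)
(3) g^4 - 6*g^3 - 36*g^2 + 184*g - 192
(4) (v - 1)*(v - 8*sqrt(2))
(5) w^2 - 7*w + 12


(1) = (x - 6)*(x - 2)*(x + 7/2)
(2) = d^3 - 11*d^2 + 35*d - 25
(3) = (g - 8)*(g - 2)^2*(g + 6)
(4) = v^2 - 8*sqrt(2)*v - v + 8*sqrt(2)
(5) = (w - 4)*(w - 3)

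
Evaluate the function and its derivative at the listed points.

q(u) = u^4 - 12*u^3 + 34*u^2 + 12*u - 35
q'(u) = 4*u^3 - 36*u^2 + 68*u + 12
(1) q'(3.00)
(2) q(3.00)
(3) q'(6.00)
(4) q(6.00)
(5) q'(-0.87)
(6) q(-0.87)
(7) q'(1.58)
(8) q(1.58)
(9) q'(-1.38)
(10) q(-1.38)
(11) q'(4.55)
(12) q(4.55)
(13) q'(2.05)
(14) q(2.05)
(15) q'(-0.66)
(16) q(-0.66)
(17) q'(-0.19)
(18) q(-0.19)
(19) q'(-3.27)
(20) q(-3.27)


(1) = 0.00
(2) = 64.00
(3) = -12.00
(4) = -35.00
(5) = -77.04
(6) = -11.23
(7) = 45.35
(8) = 27.74
(9) = -160.91
(10) = 48.35
(11) = -47.10
(12) = 21.72
(13) = 34.57
(14) = 46.76
(15) = -49.71
(16) = -24.47
(17) = -2.25
(18) = -35.97
(19) = -735.17
(20) = 823.25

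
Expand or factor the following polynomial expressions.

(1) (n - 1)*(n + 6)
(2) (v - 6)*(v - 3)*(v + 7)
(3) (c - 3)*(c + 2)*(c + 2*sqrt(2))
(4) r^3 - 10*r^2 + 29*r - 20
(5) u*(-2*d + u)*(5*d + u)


(1) = n^2 + 5*n - 6
(2) = v^3 - 2*v^2 - 45*v + 126
(3) = c^3 - c^2 + 2*sqrt(2)*c^2 - 6*c - 2*sqrt(2)*c - 12*sqrt(2)
(4) = (r - 5)*(r - 4)*(r - 1)
(5) = -10*d^2*u + 3*d*u^2 + u^3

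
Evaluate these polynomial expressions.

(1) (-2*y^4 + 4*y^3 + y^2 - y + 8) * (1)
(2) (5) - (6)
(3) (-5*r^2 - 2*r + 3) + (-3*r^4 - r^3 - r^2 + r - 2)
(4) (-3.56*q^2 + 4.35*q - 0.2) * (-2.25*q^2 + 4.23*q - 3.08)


(1) = -2*y^4 + 4*y^3 + y^2 - y + 8
(2) = -1
(3) = -3*r^4 - r^3 - 6*r^2 - r + 1
(4) = 8.01*q^4 - 24.8463*q^3 + 29.8153*q^2 - 14.244*q + 0.616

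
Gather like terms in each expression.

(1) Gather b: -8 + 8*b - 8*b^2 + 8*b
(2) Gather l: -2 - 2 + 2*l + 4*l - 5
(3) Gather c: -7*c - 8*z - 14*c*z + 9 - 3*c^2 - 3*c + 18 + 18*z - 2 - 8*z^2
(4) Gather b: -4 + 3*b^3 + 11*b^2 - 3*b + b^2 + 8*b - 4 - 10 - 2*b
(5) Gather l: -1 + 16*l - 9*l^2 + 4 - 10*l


(1) = -8*b^2 + 16*b - 8
(2) = 6*l - 9
(3) = -3*c^2 + c*(-14*z - 10) - 8*z^2 + 10*z + 25
(4) = 3*b^3 + 12*b^2 + 3*b - 18
(5) = -9*l^2 + 6*l + 3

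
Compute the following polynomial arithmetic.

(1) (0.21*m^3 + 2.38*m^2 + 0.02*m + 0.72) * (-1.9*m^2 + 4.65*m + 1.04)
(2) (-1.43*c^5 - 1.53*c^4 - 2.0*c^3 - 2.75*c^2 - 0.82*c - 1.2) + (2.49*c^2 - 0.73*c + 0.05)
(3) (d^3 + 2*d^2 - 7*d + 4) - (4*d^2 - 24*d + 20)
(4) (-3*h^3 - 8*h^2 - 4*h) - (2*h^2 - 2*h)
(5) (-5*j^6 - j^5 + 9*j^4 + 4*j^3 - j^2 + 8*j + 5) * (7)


(1) = -0.399*m^5 - 3.5455*m^4 + 11.2474*m^3 + 1.2002*m^2 + 3.3688*m + 0.7488
(2) = -1.43*c^5 - 1.53*c^4 - 2.0*c^3 - 0.26*c^2 - 1.55*c - 1.15
(3) = d^3 - 2*d^2 + 17*d - 16
(4) = -3*h^3 - 10*h^2 - 2*h
(5) = -35*j^6 - 7*j^5 + 63*j^4 + 28*j^3 - 7*j^2 + 56*j + 35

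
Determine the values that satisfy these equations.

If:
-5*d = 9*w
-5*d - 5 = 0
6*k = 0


Then:
d = -1
k = 0
w = 5/9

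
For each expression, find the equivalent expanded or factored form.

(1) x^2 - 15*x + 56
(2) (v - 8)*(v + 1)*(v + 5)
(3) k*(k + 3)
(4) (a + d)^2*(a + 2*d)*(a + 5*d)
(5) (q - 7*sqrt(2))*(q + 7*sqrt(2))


(1) = (x - 8)*(x - 7)
(2) = v^3 - 2*v^2 - 43*v - 40
(3) = k^2 + 3*k
(4) = a^4 + 9*a^3*d + 25*a^2*d^2 + 27*a*d^3 + 10*d^4
(5) = q^2 - 98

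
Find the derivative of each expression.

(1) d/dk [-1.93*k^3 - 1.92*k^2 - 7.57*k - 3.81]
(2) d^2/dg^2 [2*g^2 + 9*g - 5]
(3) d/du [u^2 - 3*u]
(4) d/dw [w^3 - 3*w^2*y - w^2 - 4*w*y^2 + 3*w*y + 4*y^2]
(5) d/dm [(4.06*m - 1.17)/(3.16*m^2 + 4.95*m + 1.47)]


(1) = -5.79*k^2 - 3.84*k - 7.57
(2) = 4
(3) = 2*u - 3
(4) = 3*w^2 - 6*w*y - 2*w - 4*y^2 + 3*y
(5) = (-12.8296*m^2 + 7.3944*m + 11.7597)/(9.9856*m^4 + 31.284*m^3 + 33.7929*m^2 + 14.553*m + 2.1609)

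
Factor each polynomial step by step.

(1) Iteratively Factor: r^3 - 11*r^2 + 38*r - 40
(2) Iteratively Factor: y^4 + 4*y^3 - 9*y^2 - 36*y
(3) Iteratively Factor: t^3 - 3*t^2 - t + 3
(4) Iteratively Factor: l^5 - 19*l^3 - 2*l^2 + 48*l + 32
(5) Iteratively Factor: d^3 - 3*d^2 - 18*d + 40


(1) = (r - 2)*(r^2 - 9*r + 20) = (r - 5)*(r - 2)*(r - 4)
(2) = (y + 3)*(y^3 + y^2 - 12*y) = (y - 3)*(y + 3)*(y^2 + 4*y) = (y - 3)*(y + 3)*(y + 4)*(y)
(3) = (t - 3)*(t^2 - 1) = (t - 3)*(t + 1)*(t - 1)
(4) = (l + 4)*(l^4 - 4*l^3 - 3*l^2 + 10*l + 8) = (l - 4)*(l + 4)*(l^3 - 3*l - 2) = (l - 4)*(l - 2)*(l + 4)*(l^2 + 2*l + 1) = (l - 4)*(l - 2)*(l + 1)*(l + 4)*(l + 1)
(5) = (d - 5)*(d^2 + 2*d - 8) = (d - 5)*(d - 2)*(d + 4)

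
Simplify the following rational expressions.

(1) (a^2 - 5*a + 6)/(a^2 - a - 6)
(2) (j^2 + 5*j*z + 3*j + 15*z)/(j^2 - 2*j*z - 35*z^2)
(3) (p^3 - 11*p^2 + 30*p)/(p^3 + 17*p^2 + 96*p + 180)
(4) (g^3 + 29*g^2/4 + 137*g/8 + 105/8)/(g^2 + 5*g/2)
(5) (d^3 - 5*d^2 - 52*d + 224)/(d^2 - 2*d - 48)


(1) = (a - 2)/(a + 2)
(2) = (-j - 3)/(-j + 7*z)
(3) = (p^3 - 11*p^2 + 30*p)/(p^3 + 17*p^2 + 96*p + 180)
(4) = (4*g^2 + 19*g + 21)/(4*g)
(5) = (d^2 + 3*d - 28)/(d + 6)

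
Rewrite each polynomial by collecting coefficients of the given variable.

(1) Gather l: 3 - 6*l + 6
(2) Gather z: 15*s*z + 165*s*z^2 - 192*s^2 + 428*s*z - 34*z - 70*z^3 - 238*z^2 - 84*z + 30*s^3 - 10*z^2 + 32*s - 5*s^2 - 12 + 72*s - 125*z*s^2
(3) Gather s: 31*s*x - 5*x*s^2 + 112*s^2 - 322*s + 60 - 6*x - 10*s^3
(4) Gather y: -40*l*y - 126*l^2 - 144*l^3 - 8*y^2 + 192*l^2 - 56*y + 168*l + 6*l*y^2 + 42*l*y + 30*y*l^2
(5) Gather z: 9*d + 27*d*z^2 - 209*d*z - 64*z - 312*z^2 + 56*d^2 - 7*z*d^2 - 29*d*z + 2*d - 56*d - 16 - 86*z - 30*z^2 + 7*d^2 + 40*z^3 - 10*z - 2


(1) = 9 - 6*l
(2) = 30*s^3 - 197*s^2 + 104*s - 70*z^3 + z^2*(165*s - 248) + z*(-125*s^2 + 443*s - 118) - 12
(3) = -10*s^3 + s^2*(112 - 5*x) + s*(31*x - 322) - 6*x + 60
(4) = -144*l^3 + 66*l^2 + 168*l + y^2*(6*l - 8) + y*(30*l^2 + 2*l - 56)
(5) = 63*d^2 - 45*d + 40*z^3 + z^2*(27*d - 342) + z*(-7*d^2 - 238*d - 160) - 18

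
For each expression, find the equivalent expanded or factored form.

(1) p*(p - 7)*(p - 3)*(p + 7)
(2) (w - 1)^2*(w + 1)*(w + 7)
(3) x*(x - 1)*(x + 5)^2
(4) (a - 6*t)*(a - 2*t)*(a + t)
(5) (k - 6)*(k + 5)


(1) = p^4 - 3*p^3 - 49*p^2 + 147*p
(2) = w^4 + 6*w^3 - 8*w^2 - 6*w + 7
(3) = x^4 + 9*x^3 + 15*x^2 - 25*x
(4) = a^3 - 7*a^2*t + 4*a*t^2 + 12*t^3
(5) = k^2 - k - 30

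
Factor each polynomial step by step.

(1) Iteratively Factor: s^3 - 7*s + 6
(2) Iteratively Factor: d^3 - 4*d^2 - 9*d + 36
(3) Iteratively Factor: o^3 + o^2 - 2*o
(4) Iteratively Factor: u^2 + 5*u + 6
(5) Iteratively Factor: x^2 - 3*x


(1) = (s - 1)*(s^2 + s - 6) = (s - 1)*(s + 3)*(s - 2)
(2) = (d - 4)*(d^2 - 9) = (d - 4)*(d + 3)*(d - 3)
(3) = (o + 2)*(o^2 - o) = o*(o + 2)*(o - 1)
(4) = (u + 2)*(u + 3)
(5) = (x)*(x - 3)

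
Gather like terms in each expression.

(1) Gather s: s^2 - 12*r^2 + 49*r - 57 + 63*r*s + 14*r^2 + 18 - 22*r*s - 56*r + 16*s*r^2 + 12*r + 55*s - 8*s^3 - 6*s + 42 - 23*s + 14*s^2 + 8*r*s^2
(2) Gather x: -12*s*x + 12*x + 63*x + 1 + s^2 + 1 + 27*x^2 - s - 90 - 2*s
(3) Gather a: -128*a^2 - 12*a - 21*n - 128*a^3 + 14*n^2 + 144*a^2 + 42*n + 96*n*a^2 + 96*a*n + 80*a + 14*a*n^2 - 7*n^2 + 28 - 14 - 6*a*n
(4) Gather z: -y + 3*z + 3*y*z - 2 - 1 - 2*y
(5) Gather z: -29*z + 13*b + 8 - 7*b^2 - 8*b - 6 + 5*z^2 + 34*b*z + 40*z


(1) = 2*r^2 + 5*r - 8*s^3 + s^2*(8*r + 15) + s*(16*r^2 + 41*r + 26) + 3
(2) = s^2 - 3*s + 27*x^2 + x*(75 - 12*s) - 88
(3) = -128*a^3 + a^2*(96*n + 16) + a*(14*n^2 + 90*n + 68) + 7*n^2 + 21*n + 14
(4) = -3*y + z*(3*y + 3) - 3
(5) = -7*b^2 + 5*b + 5*z^2 + z*(34*b + 11) + 2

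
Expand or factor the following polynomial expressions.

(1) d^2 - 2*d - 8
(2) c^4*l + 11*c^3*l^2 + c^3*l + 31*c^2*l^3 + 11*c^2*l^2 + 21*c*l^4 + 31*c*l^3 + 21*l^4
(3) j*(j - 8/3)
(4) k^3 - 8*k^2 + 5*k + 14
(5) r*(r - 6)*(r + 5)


(1) = (d - 4)*(d + 2)
(2) = (c + l)*(c + 3*l)*(c + 7*l)*(c*l + l)
(3) = j^2 - 8*j/3
(4) = (k - 7)*(k - 2)*(k + 1)
(5) = r^3 - r^2 - 30*r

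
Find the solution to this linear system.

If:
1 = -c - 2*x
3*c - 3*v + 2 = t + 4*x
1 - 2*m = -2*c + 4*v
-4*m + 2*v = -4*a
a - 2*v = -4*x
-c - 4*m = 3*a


Then:
a = 16/103
c = -78/103
m = 15/206
t = 73/103
v = -17/103
x = -25/206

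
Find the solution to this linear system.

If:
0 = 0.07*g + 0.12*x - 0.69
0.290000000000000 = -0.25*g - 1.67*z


Then:
g = -6.68*z - 1.16
x = 3.89666666666667*z + 6.42666666666667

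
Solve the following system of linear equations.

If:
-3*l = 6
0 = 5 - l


Then:
No Solution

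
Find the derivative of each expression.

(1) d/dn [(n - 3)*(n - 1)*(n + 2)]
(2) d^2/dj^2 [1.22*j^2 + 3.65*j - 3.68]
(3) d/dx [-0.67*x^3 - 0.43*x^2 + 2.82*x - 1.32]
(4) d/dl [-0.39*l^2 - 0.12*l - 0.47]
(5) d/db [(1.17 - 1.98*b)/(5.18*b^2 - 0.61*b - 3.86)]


(1) = 3*n^2 - 4*n - 5
(2) = 2.44000000000000
(3) = -2.01*x^2 - 0.86*x + 2.82
(4) = -0.78*l - 0.12
(5) = (10.2564*b^2 - 12.1212*b + 8.3565)/(26.8324*b^4 - 6.3196*b^3 - 39.6175*b^2 + 4.7092*b + 14.8996)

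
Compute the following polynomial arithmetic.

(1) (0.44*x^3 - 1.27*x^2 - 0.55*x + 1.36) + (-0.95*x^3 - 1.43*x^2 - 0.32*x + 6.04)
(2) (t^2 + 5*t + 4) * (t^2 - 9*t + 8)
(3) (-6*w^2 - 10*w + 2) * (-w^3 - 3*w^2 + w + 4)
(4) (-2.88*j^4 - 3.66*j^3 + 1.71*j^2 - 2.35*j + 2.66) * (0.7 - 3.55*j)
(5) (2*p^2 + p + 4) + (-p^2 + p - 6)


(1) = -0.51*x^3 - 2.7*x^2 - 0.87*x + 7.4
(2) = t^4 - 4*t^3 - 33*t^2 + 4*t + 32
(3) = 6*w^5 + 28*w^4 + 22*w^3 - 40*w^2 - 38*w + 8
(4) = 10.224*j^5 + 10.977*j^4 - 8.6325*j^3 + 9.5395*j^2 - 11.088*j + 1.862
(5) = p^2 + 2*p - 2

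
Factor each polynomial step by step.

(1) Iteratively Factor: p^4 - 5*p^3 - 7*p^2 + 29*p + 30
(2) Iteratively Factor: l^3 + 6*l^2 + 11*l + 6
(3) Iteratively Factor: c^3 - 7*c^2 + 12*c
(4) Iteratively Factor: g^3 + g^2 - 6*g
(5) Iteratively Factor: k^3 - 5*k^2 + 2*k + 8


(1) = (p + 1)*(p^3 - 6*p^2 - p + 30) = (p + 1)*(p + 2)*(p^2 - 8*p + 15) = (p - 3)*(p + 1)*(p + 2)*(p - 5)
(2) = (l + 2)*(l^2 + 4*l + 3) = (l + 2)*(l + 3)*(l + 1)
(3) = (c - 4)*(c^2 - 3*c) = (c - 4)*(c - 3)*(c)
(4) = (g)*(g^2 + g - 6) = g*(g + 3)*(g - 2)
(5) = (k + 1)*(k^2 - 6*k + 8) = (k - 4)*(k + 1)*(k - 2)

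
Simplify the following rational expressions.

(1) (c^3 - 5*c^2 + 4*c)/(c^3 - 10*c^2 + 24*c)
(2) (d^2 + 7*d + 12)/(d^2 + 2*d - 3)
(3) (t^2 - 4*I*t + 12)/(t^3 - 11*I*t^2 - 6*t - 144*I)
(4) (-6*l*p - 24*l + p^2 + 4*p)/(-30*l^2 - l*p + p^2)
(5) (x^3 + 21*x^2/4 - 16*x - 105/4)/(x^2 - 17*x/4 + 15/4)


(1) = (c - 1)/(c - 6)
(2) = (d + 4)/(d - 1)
(3) = (t + 2*I)/(t^2 - 5*I*t + 24)
(4) = (p + 4)/(5*l + p)
(5) = (4*x^2 + 33*x + 35)/(4*x - 5)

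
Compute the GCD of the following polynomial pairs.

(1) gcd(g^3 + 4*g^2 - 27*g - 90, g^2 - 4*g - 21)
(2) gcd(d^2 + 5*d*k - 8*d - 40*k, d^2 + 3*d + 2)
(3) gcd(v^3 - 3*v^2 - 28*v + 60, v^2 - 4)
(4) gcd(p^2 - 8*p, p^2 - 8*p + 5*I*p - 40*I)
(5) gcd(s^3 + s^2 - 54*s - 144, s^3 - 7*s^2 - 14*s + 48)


(1) = gcd((g - 5)*(g + 3)*(g + 6), (g - 7)*(g + 3)) = g + 3
(2) = 1
(3) = v - 2
(4) = p - 8
(5) = s^2 - 5*s - 24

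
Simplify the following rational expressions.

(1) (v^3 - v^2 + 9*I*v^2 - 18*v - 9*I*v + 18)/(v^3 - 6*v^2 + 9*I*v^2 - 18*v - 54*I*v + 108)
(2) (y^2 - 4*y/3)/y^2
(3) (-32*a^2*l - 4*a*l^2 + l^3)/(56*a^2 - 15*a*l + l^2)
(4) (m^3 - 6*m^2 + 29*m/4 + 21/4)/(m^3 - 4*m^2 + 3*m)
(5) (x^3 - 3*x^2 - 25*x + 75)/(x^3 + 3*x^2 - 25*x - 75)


(1) = (v - 1)/(v - 6)
(2) = (3*y - 4)/(3*y)
(3) = (-4*a*l - l^2)/(7*a - l)
(4) = (4*m^2 - 12*m - 7)/(4*m^2 - 4*m)
(5) = (x - 3)/(x + 3)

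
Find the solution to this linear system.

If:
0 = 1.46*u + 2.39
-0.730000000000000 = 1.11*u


Then:
No Solution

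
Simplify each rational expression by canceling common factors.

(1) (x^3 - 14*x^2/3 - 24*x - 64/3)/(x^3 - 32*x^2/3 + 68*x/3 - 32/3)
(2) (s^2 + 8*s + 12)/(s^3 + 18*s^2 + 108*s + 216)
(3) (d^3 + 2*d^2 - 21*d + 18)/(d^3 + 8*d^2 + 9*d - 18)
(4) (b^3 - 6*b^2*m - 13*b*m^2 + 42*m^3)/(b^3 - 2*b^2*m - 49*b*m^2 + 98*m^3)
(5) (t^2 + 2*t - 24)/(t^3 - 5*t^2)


(1) = (3*x^2 + 10*x + 8)/(3*x^2 - 8*x + 4)
(2) = (s + 2)/(s^2 + 12*s + 36)
(3) = (d - 3)/(d + 3)
(4) = (b + 3*m)/(b + 7*m)
(5) = (t^2 + 2*t - 24)/(t^3 - 5*t^2)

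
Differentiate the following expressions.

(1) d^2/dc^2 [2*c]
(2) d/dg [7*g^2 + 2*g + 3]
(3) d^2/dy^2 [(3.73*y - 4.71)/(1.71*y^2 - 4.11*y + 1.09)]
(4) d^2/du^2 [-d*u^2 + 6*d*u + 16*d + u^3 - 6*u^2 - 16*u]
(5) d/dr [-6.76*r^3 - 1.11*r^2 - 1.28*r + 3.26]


(1) = 0
(2) = 14*g + 2
(3) = ((46.7688 - 38.2698*y)*(1.71*y^2 - 4.11*y + 1.09) + (3.42*y - 4.11)*(3.73*y - 4.71)*(6.84*y - 8.22))/(1.71*y^2 - 4.11*y + 1.09)^3
(4) = -2*d + 6*u - 12
(5) = -20.28*r^2 - 2.22*r - 1.28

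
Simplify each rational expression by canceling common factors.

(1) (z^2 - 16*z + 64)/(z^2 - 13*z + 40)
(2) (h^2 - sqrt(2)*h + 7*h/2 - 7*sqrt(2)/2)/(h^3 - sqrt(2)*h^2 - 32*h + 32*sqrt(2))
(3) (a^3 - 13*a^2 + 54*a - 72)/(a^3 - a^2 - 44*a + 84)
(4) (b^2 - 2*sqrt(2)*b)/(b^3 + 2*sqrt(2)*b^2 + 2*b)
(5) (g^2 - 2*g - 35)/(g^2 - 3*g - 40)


(1) = (z - 8)/(z - 5)
(2) = (2*h + 7)/(2*h^2 - 64)
(3) = (a^2 - 7*a + 12)/(a^2 + 5*a - 14)
(4) = (b - 2*sqrt(2))/(b^2 + 2*sqrt(2)*b + 2)
(5) = (g - 7)/(g - 8)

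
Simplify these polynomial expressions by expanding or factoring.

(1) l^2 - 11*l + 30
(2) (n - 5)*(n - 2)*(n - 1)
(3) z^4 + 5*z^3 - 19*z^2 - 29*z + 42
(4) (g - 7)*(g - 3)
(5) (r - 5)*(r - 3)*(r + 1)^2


(1) = (l - 6)*(l - 5)
(2) = n^3 - 8*n^2 + 17*n - 10
(3) = (z - 3)*(z - 1)*(z + 2)*(z + 7)
(4) = g^2 - 10*g + 21
(5) = r^4 - 6*r^3 + 22*r + 15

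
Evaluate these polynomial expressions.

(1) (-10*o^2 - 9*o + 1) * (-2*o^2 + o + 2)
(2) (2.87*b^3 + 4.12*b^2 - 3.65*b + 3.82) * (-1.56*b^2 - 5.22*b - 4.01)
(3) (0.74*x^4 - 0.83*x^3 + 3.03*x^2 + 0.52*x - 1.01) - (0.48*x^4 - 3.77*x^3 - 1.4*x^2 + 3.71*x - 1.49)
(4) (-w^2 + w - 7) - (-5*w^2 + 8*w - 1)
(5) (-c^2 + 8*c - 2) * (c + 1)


(1) = 20*o^4 + 8*o^3 - 31*o^2 - 17*o + 2
(2) = -4.4772*b^5 - 21.4086*b^4 - 27.3211*b^3 - 3.4274*b^2 - 5.3039*b - 15.3182
(3) = 0.26*x^4 + 2.94*x^3 + 4.43*x^2 - 3.19*x + 0.48
(4) = 4*w^2 - 7*w - 6
(5) = -c^3 + 7*c^2 + 6*c - 2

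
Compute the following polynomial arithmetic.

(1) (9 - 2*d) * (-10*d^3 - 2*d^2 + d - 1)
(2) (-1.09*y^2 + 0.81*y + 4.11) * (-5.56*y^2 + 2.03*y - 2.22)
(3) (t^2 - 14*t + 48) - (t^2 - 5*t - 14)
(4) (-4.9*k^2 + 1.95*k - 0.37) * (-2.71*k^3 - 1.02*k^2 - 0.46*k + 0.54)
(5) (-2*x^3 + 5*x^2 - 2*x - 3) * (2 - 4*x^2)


(1) = 20*d^4 - 86*d^3 - 20*d^2 + 11*d - 9
(2) = 6.0604*y^4 - 6.7163*y^3 - 18.7875*y^2 + 6.5451*y - 9.1242
(3) = 62 - 9*t
(4) = 13.279*k^5 - 0.2865*k^4 + 1.2677*k^3 - 3.1656*k^2 + 1.2232*k - 0.1998
(5) = 8*x^5 - 20*x^4 + 4*x^3 + 22*x^2 - 4*x - 6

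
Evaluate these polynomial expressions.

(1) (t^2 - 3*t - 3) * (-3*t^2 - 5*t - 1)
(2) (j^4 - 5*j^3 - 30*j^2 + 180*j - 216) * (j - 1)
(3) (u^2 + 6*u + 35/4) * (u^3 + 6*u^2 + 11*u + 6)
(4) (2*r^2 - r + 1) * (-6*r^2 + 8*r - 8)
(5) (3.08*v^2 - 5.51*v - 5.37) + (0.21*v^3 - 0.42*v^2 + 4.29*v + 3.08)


(1) = -3*t^4 + 4*t^3 + 23*t^2 + 18*t + 3
(2) = j^5 - 6*j^4 - 25*j^3 + 210*j^2 - 396*j + 216
(3) = u^5 + 12*u^4 + 223*u^3/4 + 249*u^2/2 + 529*u/4 + 105/2
(4) = -12*r^4 + 22*r^3 - 30*r^2 + 16*r - 8
(5) = 0.21*v^3 + 2.66*v^2 - 1.22*v - 2.29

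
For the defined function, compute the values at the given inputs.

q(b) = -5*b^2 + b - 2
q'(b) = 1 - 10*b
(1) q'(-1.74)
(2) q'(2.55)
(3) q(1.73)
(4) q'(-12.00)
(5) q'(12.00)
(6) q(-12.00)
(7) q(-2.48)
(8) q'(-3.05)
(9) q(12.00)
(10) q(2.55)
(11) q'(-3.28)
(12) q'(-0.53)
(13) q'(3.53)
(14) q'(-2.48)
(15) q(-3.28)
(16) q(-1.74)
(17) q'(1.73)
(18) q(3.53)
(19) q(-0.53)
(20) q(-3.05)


(1) = 18.40
(2) = -24.50
(3) = -15.23
(4) = 121.00
(5) = -119.00
(6) = -734.00
(7) = -35.23
(8) = 31.50
(9) = -710.00
(10) = -31.96
(11) = 33.80
(12) = 6.30
(13) = -34.30
(14) = 25.80
(15) = -59.07
(16) = -18.88
(17) = -16.30
(18) = -60.77
(19) = -3.93
(20) = -51.56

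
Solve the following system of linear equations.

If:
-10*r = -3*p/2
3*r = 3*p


Then:
p = 0
r = 0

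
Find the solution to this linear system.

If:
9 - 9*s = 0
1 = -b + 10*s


Then:
b = 9
s = 1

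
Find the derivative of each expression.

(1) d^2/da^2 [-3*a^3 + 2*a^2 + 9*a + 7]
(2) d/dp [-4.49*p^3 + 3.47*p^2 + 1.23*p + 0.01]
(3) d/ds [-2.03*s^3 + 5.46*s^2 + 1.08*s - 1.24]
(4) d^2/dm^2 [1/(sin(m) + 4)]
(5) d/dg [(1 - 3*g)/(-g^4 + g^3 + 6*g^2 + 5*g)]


(1) = 4 - 18*a
(2) = -13.47*p^2 + 6.94*p + 1.23
(3) = -6.09*s^2 + 10.92*s + 1.08
(4) = (4*sin(m) + cos(m)^2 + 1)/(sin(m) + 4)^3
(5) = (-3*g*(-g^3 + g^2 + 6*g + 5) + (3*g - 1)*(-4*g^3 + 3*g^2 + 12*g + 5))/(g^2*(-g^3 + g^2 + 6*g + 5)^2)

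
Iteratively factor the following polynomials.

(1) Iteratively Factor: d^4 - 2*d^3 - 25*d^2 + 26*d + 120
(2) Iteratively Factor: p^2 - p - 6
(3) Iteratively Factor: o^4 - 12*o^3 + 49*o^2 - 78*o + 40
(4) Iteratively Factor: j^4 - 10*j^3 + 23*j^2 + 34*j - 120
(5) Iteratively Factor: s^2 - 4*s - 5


(1) = (d + 4)*(d^3 - 6*d^2 - d + 30) = (d - 3)*(d + 4)*(d^2 - 3*d - 10) = (d - 3)*(d + 2)*(d + 4)*(d - 5)
(2) = (p - 3)*(p + 2)
(3) = (o - 2)*(o^3 - 10*o^2 + 29*o - 20) = (o - 4)*(o - 2)*(o^2 - 6*o + 5) = (o - 5)*(o - 4)*(o - 2)*(o - 1)
(4) = (j + 2)*(j^3 - 12*j^2 + 47*j - 60) = (j - 5)*(j + 2)*(j^2 - 7*j + 12) = (j - 5)*(j - 3)*(j + 2)*(j - 4)
(5) = (s - 5)*(s + 1)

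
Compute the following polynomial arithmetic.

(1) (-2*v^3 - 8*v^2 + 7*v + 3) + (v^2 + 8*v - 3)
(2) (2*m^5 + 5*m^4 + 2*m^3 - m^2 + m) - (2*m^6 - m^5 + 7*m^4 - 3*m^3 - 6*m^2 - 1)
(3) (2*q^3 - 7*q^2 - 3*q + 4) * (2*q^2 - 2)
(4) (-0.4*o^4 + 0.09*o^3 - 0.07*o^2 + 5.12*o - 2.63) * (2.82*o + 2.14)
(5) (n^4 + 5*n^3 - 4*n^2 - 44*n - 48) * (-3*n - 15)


(1) = -2*v^3 - 7*v^2 + 15*v
(2) = -2*m^6 + 3*m^5 - 2*m^4 + 5*m^3 + 5*m^2 + m + 1
(3) = 4*q^5 - 14*q^4 - 10*q^3 + 22*q^2 + 6*q - 8
(4) = -1.128*o^5 - 0.6022*o^4 - 0.0048*o^3 + 14.2886*o^2 + 3.5402*o - 5.6282
(5) = -3*n^5 - 30*n^4 - 63*n^3 + 192*n^2 + 804*n + 720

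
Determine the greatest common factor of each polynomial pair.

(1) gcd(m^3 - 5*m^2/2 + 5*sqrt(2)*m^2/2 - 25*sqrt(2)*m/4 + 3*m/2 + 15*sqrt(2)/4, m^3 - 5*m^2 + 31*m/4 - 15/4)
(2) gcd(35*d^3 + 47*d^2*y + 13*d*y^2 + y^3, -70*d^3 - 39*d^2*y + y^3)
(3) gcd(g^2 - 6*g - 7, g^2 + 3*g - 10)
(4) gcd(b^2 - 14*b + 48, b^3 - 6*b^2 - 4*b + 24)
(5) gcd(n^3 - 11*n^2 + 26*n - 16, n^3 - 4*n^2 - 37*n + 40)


(1) = gcd((m - 3/2)*(m - 1)*(m + 5*sqrt(2)/2), (m - 5/2)*(m - 3/2)*(m - 1)) = m^2 - 5*m/2 + 3/2
(2) = 5*d + y
(3) = gcd((g - 7)*(g + 1), (g - 2)*(g + 5)) = 1
(4) = gcd((b - 8)*(b - 6), (b - 6)*(b - 2)*(b + 2)) = b - 6
(5) = gcd((n - 8)*(n - 2)*(n - 1), (n - 8)*(n - 1)*(n + 5)) = n^2 - 9*n + 8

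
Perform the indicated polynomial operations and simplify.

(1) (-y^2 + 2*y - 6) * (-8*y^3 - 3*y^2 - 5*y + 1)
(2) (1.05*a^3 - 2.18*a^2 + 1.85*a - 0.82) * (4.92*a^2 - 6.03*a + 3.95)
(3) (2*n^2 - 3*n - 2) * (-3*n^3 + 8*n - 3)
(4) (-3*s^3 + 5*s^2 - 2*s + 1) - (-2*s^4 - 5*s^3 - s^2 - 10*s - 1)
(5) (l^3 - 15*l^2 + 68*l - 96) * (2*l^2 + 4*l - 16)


(1) = 8*y^5 - 13*y^4 + 47*y^3 + 7*y^2 + 32*y - 6
(2) = 5.166*a^5 - 17.0571*a^4 + 26.3949*a^3 - 23.8009*a^2 + 12.2521*a - 3.239
(3) = -6*n^5 + 9*n^4 + 22*n^3 - 30*n^2 - 7*n + 6
(4) = 2*s^4 + 2*s^3 + 6*s^2 + 8*s + 2
(5) = 2*l^5 - 26*l^4 + 60*l^3 + 320*l^2 - 1472*l + 1536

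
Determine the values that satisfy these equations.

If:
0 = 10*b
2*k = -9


Then:
b = 0
k = -9/2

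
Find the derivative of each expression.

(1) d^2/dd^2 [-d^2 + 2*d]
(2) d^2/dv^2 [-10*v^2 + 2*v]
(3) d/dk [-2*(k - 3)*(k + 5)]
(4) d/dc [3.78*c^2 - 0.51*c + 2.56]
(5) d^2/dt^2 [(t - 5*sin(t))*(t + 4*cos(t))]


(1) = -2
(2) = -20
(3) = -4*k - 4
(4) = 7.56*c - 0.51
(5) = 5*t*sin(t) - 4*t*cos(t) - 8*sin(t) + 40*sin(2*t) - 10*cos(t) + 2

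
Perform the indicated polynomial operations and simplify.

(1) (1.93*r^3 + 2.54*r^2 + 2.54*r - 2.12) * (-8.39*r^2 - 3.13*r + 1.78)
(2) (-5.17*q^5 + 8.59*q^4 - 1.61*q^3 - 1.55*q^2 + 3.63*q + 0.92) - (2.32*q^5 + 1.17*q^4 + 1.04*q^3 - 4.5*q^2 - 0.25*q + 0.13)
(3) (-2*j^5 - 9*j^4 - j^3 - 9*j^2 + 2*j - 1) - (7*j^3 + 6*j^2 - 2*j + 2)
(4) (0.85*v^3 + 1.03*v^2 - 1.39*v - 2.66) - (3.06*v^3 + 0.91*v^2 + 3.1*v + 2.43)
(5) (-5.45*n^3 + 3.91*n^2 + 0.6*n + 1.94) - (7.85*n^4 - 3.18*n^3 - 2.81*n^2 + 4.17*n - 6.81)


(1) = -16.1927*r^5 - 27.3515*r^4 - 25.8254*r^3 + 14.3578*r^2 + 11.1568*r - 3.7736
(2) = -7.49*q^5 + 7.42*q^4 - 2.65*q^3 + 2.95*q^2 + 3.88*q + 0.79
(3) = -2*j^5 - 9*j^4 - 8*j^3 - 15*j^2 + 4*j - 3
(4) = -2.21*v^3 + 0.12*v^2 - 4.49*v - 5.09
(5) = -7.85*n^4 - 2.27*n^3 + 6.72*n^2 - 3.57*n + 8.75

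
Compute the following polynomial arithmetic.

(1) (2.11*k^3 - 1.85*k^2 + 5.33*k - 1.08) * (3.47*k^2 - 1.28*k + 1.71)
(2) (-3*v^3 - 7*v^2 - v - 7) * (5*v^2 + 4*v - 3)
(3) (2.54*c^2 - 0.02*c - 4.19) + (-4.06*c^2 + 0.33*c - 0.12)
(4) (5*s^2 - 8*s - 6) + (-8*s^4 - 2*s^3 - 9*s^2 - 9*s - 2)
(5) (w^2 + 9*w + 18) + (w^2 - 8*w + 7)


(1) = 7.3217*k^5 - 9.1203*k^4 + 24.4712*k^3 - 13.7335*k^2 + 10.4967*k - 1.8468
(2) = -15*v^5 - 47*v^4 - 24*v^3 - 18*v^2 - 25*v + 21
(3) = -1.52*c^2 + 0.31*c - 4.31
(4) = -8*s^4 - 2*s^3 - 4*s^2 - 17*s - 8
(5) = 2*w^2 + w + 25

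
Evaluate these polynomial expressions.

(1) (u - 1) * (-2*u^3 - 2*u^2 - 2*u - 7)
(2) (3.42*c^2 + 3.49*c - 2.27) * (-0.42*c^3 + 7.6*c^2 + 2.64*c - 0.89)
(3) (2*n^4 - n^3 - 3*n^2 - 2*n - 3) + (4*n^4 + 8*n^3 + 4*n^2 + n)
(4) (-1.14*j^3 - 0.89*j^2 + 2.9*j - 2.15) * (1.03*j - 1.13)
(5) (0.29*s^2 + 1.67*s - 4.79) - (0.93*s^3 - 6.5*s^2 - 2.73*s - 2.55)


(1) = -2*u^4 - 5*u + 7
(2) = -1.4364*c^5 + 24.5262*c^4 + 36.5062*c^3 - 11.0822*c^2 - 9.0989*c + 2.0203
(3) = 6*n^4 + 7*n^3 + n^2 - n - 3
(4) = -1.1742*j^4 + 0.3715*j^3 + 3.9927*j^2 - 5.4915*j + 2.4295
(5) = -0.93*s^3 + 6.79*s^2 + 4.4*s - 2.24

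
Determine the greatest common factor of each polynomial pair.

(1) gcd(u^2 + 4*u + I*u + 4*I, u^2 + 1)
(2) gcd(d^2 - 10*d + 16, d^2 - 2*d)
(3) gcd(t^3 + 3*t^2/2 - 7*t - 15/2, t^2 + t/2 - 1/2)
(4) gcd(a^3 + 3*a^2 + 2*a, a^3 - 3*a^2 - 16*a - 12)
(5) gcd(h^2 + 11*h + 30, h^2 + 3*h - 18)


(1) = u + I
(2) = gcd((d - 8)*(d - 2), d*(d - 2)) = d - 2
(3) = gcd((t - 5/2)*(t + 1)*(t + 3), (t - 1/2)*(t + 1)) = t + 1
(4) = gcd(a*(a + 1)*(a + 2), (a - 6)*(a + 1)*(a + 2)) = a^2 + 3*a + 2
(5) = h + 6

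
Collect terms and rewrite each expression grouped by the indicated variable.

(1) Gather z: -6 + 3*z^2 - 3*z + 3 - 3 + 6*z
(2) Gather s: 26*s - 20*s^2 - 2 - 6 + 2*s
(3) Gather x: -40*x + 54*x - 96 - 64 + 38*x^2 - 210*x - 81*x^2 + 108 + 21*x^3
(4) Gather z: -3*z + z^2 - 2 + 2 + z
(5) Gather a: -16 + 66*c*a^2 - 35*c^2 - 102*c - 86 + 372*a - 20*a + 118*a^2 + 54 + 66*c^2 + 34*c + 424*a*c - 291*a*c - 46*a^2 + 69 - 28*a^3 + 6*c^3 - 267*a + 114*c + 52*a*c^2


(1) = 3*z^2 + 3*z - 6
(2) = -20*s^2 + 28*s - 8
(3) = 21*x^3 - 43*x^2 - 196*x - 52
(4) = z^2 - 2*z
(5) = -28*a^3 + a^2*(66*c + 72) + a*(52*c^2 + 133*c + 85) + 6*c^3 + 31*c^2 + 46*c + 21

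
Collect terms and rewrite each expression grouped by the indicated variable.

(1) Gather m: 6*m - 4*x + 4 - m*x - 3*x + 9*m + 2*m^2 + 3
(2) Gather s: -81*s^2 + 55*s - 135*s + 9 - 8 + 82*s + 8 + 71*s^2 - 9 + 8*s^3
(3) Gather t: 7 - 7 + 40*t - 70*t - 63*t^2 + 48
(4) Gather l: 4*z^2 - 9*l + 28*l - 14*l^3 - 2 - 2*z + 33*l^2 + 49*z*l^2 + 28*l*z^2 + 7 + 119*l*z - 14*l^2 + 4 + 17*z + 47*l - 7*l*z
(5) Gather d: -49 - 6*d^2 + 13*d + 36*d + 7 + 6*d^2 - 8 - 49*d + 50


(1) = 2*m^2 + m*(15 - x) - 7*x + 7
(2) = 8*s^3 - 10*s^2 + 2*s
(3) = -63*t^2 - 30*t + 48
(4) = -14*l^3 + l^2*(49*z + 19) + l*(28*z^2 + 112*z + 66) + 4*z^2 + 15*z + 9
(5) = 0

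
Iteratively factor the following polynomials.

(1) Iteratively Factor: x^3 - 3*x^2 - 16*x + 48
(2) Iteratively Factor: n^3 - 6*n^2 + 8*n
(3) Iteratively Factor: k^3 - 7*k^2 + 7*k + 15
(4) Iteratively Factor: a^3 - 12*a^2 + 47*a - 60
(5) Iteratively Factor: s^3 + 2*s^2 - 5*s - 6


(1) = (x + 4)*(x^2 - 7*x + 12) = (x - 3)*(x + 4)*(x - 4)
(2) = (n - 2)*(n^2 - 4*n) = (n - 4)*(n - 2)*(n)
(3) = (k + 1)*(k^2 - 8*k + 15) = (k - 5)*(k + 1)*(k - 3)
(4) = (a - 4)*(a^2 - 8*a + 15) = (a - 4)*(a - 3)*(a - 5)
(5) = (s + 1)*(s^2 + s - 6) = (s + 1)*(s + 3)*(s - 2)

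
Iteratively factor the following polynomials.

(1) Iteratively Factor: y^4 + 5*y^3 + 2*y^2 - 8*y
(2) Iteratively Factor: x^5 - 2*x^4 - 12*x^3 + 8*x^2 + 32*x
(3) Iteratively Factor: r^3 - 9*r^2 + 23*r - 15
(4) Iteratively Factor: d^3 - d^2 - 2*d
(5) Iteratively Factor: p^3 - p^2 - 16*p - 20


(1) = (y + 2)*(y^3 + 3*y^2 - 4*y) = y*(y + 2)*(y^2 + 3*y - 4) = y*(y + 2)*(y + 4)*(y - 1)
(2) = (x + 2)*(x^4 - 4*x^3 - 4*x^2 + 16*x) = (x - 4)*(x + 2)*(x^3 - 4*x) = x*(x - 4)*(x + 2)*(x^2 - 4) = x*(x - 4)*(x + 2)^2*(x - 2)
(3) = (r - 5)*(r^2 - 4*r + 3) = (r - 5)*(r - 3)*(r - 1)
(4) = (d - 2)*(d^2 + d) = (d - 2)*(d + 1)*(d)
(5) = (p + 2)*(p^2 - 3*p - 10) = (p - 5)*(p + 2)*(p + 2)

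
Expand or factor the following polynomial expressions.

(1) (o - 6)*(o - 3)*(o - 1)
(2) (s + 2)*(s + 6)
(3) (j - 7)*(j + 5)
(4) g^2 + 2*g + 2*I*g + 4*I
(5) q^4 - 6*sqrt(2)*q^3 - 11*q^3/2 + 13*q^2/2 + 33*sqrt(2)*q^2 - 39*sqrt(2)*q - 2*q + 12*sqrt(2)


(1) = o^3 - 10*o^2 + 27*o - 18
(2) = s^2 + 8*s + 12
(3) = j^2 - 2*j - 35
(4) = (g + 2)*(g + 2*I)
(5) = (q - 4)*(q - 1)*(q - 1/2)*(q - 6*sqrt(2))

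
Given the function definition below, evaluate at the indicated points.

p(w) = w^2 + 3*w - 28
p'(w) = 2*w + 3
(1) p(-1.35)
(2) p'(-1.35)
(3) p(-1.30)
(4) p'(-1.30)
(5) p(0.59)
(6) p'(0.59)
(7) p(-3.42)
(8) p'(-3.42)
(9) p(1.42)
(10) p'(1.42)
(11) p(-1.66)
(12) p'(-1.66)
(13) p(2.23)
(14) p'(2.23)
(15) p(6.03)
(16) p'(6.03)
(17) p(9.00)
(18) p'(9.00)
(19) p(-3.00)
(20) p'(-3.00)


(1) = -30.23
(2) = 0.30
(3) = -30.21
(4) = 0.40
(5) = -25.88
(6) = 4.18
(7) = -26.56
(8) = -3.84
(9) = -21.72
(10) = 5.84
(11) = -30.22
(12) = -0.32
(13) = -16.34
(14) = 7.46
(15) = 26.45
(16) = 15.06
(17) = 80.00
(18) = 21.00
(19) = -28.00
(20) = -3.00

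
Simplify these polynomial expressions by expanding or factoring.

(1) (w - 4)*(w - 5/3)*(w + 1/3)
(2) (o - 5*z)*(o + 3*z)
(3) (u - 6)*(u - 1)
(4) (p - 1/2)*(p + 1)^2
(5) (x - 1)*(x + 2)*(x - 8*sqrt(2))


(1) = w^3 - 16*w^2/3 + 43*w/9 + 20/9
(2) = o^2 - 2*o*z - 15*z^2
(3) = u^2 - 7*u + 6
(4) = p^3 + 3*p^2/2 - 1/2
(5) = x^3 - 8*sqrt(2)*x^2 + x^2 - 8*sqrt(2)*x - 2*x + 16*sqrt(2)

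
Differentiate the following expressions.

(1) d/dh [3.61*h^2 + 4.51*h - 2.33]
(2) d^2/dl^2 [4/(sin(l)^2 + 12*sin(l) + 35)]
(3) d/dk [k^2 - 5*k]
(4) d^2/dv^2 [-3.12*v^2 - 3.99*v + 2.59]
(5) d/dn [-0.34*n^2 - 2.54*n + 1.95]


(1) = 7.22*h + 4.51
(2) = 8*(-2*sin(l)^4 - 18*sin(l)^3 + sin(l)^2 + 246*sin(l) + 109)/(sin(l)^2 + 12*sin(l) + 35)^3
(3) = 2*k - 5
(4) = -6.24000000000000
(5) = -0.68*n - 2.54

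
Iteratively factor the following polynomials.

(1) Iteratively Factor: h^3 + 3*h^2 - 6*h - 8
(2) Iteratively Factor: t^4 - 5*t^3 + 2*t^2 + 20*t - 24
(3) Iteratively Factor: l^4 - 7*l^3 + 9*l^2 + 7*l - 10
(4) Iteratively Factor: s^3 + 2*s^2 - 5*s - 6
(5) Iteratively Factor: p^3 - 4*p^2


(1) = (h + 1)*(h^2 + 2*h - 8) = (h - 2)*(h + 1)*(h + 4)
(2) = (t - 2)*(t^3 - 3*t^2 - 4*t + 12) = (t - 3)*(t - 2)*(t^2 - 4) = (t - 3)*(t - 2)*(t + 2)*(t - 2)
(3) = (l - 2)*(l^3 - 5*l^2 - l + 5) = (l - 2)*(l - 1)*(l^2 - 4*l - 5) = (l - 2)*(l - 1)*(l + 1)*(l - 5)
(4) = (s - 2)*(s^2 + 4*s + 3) = (s - 2)*(s + 3)*(s + 1)
(5) = (p - 4)*(p^2) = p*(p - 4)*(p)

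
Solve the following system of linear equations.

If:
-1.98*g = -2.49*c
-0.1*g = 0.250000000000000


Then:
c = -1.99
g = -2.50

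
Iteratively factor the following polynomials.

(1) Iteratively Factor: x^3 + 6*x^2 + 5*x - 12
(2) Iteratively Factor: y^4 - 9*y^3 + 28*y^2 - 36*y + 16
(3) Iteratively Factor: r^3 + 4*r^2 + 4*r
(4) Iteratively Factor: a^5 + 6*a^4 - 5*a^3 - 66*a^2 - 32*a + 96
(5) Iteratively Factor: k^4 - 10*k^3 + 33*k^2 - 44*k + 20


(1) = (x + 4)*(x^2 + 2*x - 3) = (x - 1)*(x + 4)*(x + 3)
(2) = (y - 4)*(y^3 - 5*y^2 + 8*y - 4) = (y - 4)*(y - 2)*(y^2 - 3*y + 2) = (y - 4)*(y - 2)^2*(y - 1)
(3) = (r)*(r^2 + 4*r + 4) = r*(r + 2)*(r + 2)
(4) = (a - 3)*(a^4 + 9*a^3 + 22*a^2 - 32) = (a - 3)*(a + 4)*(a^3 + 5*a^2 + 2*a - 8) = (a - 3)*(a + 4)^2*(a^2 + a - 2) = (a - 3)*(a + 2)*(a + 4)^2*(a - 1)
(5) = (k - 2)*(k^3 - 8*k^2 + 17*k - 10) = (k - 2)^2*(k^2 - 6*k + 5) = (k - 5)*(k - 2)^2*(k - 1)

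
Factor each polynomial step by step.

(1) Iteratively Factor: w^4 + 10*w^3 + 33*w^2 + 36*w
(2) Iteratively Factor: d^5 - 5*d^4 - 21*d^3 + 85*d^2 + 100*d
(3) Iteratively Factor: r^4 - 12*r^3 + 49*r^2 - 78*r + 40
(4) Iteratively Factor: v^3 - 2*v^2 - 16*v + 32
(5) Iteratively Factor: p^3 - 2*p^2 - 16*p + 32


(1) = (w + 3)*(w^3 + 7*w^2 + 12*w) = (w + 3)^2*(w^2 + 4*w) = w*(w + 3)^2*(w + 4)
(2) = (d + 4)*(d^4 - 9*d^3 + 15*d^2 + 25*d) = d*(d + 4)*(d^3 - 9*d^2 + 15*d + 25) = d*(d + 1)*(d + 4)*(d^2 - 10*d + 25) = d*(d - 5)*(d + 1)*(d + 4)*(d - 5)
(3) = (r - 5)*(r^3 - 7*r^2 + 14*r - 8) = (r - 5)*(r - 4)*(r^2 - 3*r + 2) = (r - 5)*(r - 4)*(r - 2)*(r - 1)
(4) = (v - 2)*(v^2 - 16) = (v - 2)*(v + 4)*(v - 4)
(5) = (p - 2)*(p^2 - 16) = (p - 2)*(p + 4)*(p - 4)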